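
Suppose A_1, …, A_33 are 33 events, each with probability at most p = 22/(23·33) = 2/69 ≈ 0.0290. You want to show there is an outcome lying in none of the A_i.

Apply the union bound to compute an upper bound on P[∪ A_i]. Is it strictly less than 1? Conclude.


Union bound: P[∪_{i=1}^{33} A_i] ≤ Σ_i P[A_i] ≤ 33·p = 33·(2/69) = 22/23.
Numerically: 22/23 ≈ 0.9565.
Is 22/23 < 1? YES.
Since P[∪ A_i] ≤ 22/23 < 1, the complement has P[∩ A_i^c] ≥ 1 − 22/23 = 1/23 > 0, so some outcome avoids every A_i.

33·p = 22/23 ≈ 0.9565; existence CERTIFIED by the union bound.


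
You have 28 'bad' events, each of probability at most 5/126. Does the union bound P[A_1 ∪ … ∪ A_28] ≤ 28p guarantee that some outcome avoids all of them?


Union bound: P[∪_{i=1}^{28} A_i] ≤ Σ_i P[A_i] ≤ 28·p = 28·(5/126) = 10/9.
Numerically: 10/9 ≈ 1.111111.
Is 10/9 < 1? NO.
Since the bound 10/9 is ≥ 1, the union bound is uninformative here; it does NOT by itself certify existence.

28·p = 10/9 ≈ 1.111111; existence NOT certified by the union bound.


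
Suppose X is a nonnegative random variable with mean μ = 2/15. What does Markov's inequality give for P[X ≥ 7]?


μ = E[X] = 2/15, a = 7.
Markov: P[X ≥ 7] ≤ μ/a = (2/15)/7 = 2/105.
Numerically: ≈ 0.019048.
(Since a = 7 > μ = 0.133333, the bound 2/105 is < 1 and informative.)

P[X ≥ 7] ≤ 2/105 ≈ 0.019048.


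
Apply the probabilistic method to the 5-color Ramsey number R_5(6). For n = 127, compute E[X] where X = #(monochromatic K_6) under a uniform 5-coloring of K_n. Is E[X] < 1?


E[X] = C(127, 6) · 5^{1 − 15} = 5169379425 · 5^{−14} = 5169379425/6103515625.
As a reduced fraction: E[X] = 206775177/244140625 ≈ 0.8470.
Is E[X] < 1? YES.
Since E[X] < 1, there exists a 5-coloring of K_{127} with no monochromatic K_6; hence R_5(6) > 127.

E[X] = 206775177/244140625 ≈ 0.8470; E[X] < 1, so R_5(6) > 127.


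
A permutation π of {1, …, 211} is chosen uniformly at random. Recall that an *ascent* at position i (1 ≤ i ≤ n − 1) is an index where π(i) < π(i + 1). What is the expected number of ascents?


Write X = Σ X_I over i = 1, …, 210, with X_I the indicator of one ascent.
There are 210 indicators.
For each fixed i, the pair (π(i), π(i+1)) is a uniformly random ordered pair of distinct values from {1, …, 211}; by symmetry P[π(i) < π(i+1)] = 1/2.
By linearity: E[X] = 210 · (1/2) = (211 − 1) · (1/2) = 105 ≈ 105.0000.

E[X] = 105 = 105.0000.


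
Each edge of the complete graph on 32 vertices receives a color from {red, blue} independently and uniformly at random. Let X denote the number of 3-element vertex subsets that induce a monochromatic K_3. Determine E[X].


Let X = Σ_S X_S over the C(32, 3) = 4960 subsets S of size 3, where X_S = 1 if the K_3 on S is monochromatic.
For a fixed S, the K_3 on S has C(3, 2) = 3 edges. P[all 3 edges red] = (1/2)^3, and likewise for blue, so P[monochromatic] = 2·(1/2)^3 = 2^{1 − 3} = 1/4.
By linearity of expectation: E[X] = C(32, 3) · 2^{1 − 3} = 4960 · 1/4 = 1240.
Numerically: E[X] ≈ 1240.0000.

E[X] = C(32,3)·2^(1−C(3,2)) = 1240 ≈ 1240.0000.


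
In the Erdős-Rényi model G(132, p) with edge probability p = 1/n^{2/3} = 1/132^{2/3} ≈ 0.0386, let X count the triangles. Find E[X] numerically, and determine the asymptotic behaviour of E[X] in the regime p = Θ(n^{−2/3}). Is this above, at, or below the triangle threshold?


Number of potential triangles: C(132, 3) = 374660.
Each occurs with probability p³ ≈ (0.0386)³ ≈ 5.73921e-05.
By linearity: E[X] = C(132, 3)·p³ ≈ 374660 · 5.73921e-05 ≈ 21.503.
Since α = 2/3 < 1, p = c/n^{2/3} ≫ 1/n is above the triangle threshold p ~ 1/n. Asymptotically E[X] ~ (c³/6)·n^{3(1−α)} = (1³/6)·n^{1} → ∞; triangles are abundant w.h.p.

E[X] ≈ 21.503; in regime p = Θ(1/n^{2/3}) E[X] diverges (above the triangle threshold p ~ 1/n).


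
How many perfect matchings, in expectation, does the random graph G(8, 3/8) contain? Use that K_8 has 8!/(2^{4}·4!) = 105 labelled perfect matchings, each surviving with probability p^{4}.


K_8 has 8!/(2^{4}·4!) = 105 labelled perfect matchings.
For each such perfect matching H, let X_H = 1 if all 4 edges of H are present in G. Then P[X_H = 1] = p^{4} = (3/8)^{4} = 81/4096.
Summing the indicators: E[X] = Σ_H E[X_H] = 105 · p^{4} = 105 · 81/4096 = 8505/4096.
Numerically: E[X] ≈ 2.0764.

E[X] = 105 · (3/8)^{4} = 8505/4096 ≈ 2.0764.


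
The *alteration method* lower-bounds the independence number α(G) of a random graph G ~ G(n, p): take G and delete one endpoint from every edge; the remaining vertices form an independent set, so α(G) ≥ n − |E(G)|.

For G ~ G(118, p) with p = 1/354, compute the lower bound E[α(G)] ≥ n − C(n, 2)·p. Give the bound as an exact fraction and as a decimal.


E[|E(G)|] = C(118, 2)·p = 6903 · (1/354) = 39/2.
E[α(G)] ≥ n − E[|E(G)|] = 118 − 39/2 = 197/2.
Numerically: ≈ 98.5000.
(This is only a lower bound; the true E[α(G)] may be larger.)

E[α(G)] ≥ 197/2 ≈ 98.5000.


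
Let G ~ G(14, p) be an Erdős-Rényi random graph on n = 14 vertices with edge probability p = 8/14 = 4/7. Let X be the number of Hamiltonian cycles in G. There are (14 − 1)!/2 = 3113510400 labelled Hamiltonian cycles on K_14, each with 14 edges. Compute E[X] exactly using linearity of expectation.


K_14 has (14 − 1)!/2 = 3113510400 labelled Hamiltonian cycles.
For each such Hamiltonian cycle H, let X_H = 1 if all 14 edges of H are present in G. Then P[X_H = 1] = p^{14} = (4/7)^{14} = 268435456/678223072849.
Summing the indicators: E[X] = Σ_H E[X_H] = 3113510400 · p^{14} = 3113510400 · 268435456/678223072849 = 119396654854963200/96889010407.
Numerically: E[X] ≈ 1.2323e+06.

E[X] = 3113510400 · (4/7)^{14} = 119396654854963200/96889010407 ≈ 1.2323e+06.


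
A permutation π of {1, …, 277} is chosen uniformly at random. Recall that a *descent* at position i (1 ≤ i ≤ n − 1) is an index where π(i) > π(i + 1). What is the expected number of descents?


Write X = Σ X_I over i = 1, …, 276, with X_I the indicator of one descent.
There are 276 indicators.
For each fixed i, the pair (π(i), π(i+1)) is a uniformly random ordered pair of distinct values from {1, …, 277}; by symmetry P[π(i) > π(i+1)] = 1/2.
By linearity: E[X] = 276 · (1/2) = (277 − 1) · (1/2) = 138 ≈ 138.000000.

E[X] = 138 = 138.000000.


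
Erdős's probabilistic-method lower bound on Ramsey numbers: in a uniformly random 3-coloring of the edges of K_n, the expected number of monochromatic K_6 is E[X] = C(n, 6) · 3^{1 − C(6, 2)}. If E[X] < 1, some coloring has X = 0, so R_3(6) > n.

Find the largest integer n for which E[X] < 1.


We need C(n, 6) · 3^{1 − 15} < 1, i.e. C(n, 6) < 3^{15 − 1} = 4782969.
Check values of n near the boundary:
  n = 37: C(37, 6) = 2324784; 2324784 < 4782969? YES
  n = 38: C(38, 6) = 2760681; 2760681 < 4782969? YES
  n = 39: C(39, 6) = 3262623; 3262623 < 4782969? YES
  n = 40: C(40, 6) = 3838380; 3838380 < 4782969? YES
  n = 41: C(41, 6) = 4496388; 4496388 < 4782969? YES
  n = 42: C(42, 6) = 5245786; 5245786 < 4782969? NO
  n = 43: C(43, 6) = 6096454; 6096454 < 4782969? NO
  n = 44: C(44, 6) = 7059052; 7059052 < 4782969? NO
The largest n with C(n, 6) < 4782969 is n = 41 (where E[X] = 1498796/1594323 ≈ 0.9400830). Hence R_3(6) > 41, i.e. R_3(6) ≥ 42.

Largest n = 41; hence R_3(6) > 41.


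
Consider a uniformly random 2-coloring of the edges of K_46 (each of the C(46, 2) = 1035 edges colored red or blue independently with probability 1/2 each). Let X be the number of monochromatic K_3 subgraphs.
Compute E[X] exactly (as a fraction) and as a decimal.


Let X = Σ_S X_S over the C(46, 3) = 15180 subsets S of size 3, where X_S = 1 if the K_3 on S is monochromatic.
For a fixed S, the K_3 on S has C(3, 2) = 3 edges. P[all 3 edges red] = (1/2)^3, and likewise for blue, so P[monochromatic] = 2·(1/2)^3 = 2^{1 − 3} = 1/4.
By linearity of expectation: E[X] = C(46, 3) · 2^{1 − 3} = 15180 · 1/4 = 3795.
Numerically: E[X] ≈ 3795.000000.

E[X] = C(46,3)·2^(1−C(3,2)) = 3795 ≈ 3795.000000.


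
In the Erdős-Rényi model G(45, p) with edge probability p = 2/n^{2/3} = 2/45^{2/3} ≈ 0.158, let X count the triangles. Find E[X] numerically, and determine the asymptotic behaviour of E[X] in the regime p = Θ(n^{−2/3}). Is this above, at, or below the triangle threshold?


Number of potential triangles: C(45, 3) = 14190.
Each occurs with probability p³ ≈ (0.158)³ ≈ 3.95062e-03.
By linearity: E[X] = C(45, 3)·p³ ≈ 14190 · 3.95062e-03 ≈ 56.059.
Since α = 2/3 < 1, p = c/n^{2/3} ≫ 1/n is above the triangle threshold p ~ 1/n. Asymptotically E[X] ~ (c³/6)·n^{3(1−α)} = (2³/6)·n^{1} → ∞; triangles are abundant w.h.p.

E[X] ≈ 56.059; in regime p = Θ(1/n^{2/3}) E[X] diverges (above the triangle threshold p ~ 1/n).


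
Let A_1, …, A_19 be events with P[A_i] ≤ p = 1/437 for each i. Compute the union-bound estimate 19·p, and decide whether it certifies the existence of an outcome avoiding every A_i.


Union bound: P[∪_{i=1}^{19} A_i] ≤ Σ_i P[A_i] ≤ 19·p = 19·(1/437) = 1/23.
Numerically: 1/23 ≈ 0.043478.
Is 1/23 < 1? YES.
Since P[∪ A_i] ≤ 1/23 < 1, the complement has P[∩ A_i^c] ≥ 1 − 1/23 = 22/23 > 0, so some outcome avoids every A_i.

19·p = 1/23 ≈ 0.043478; existence CERTIFIED by the union bound.


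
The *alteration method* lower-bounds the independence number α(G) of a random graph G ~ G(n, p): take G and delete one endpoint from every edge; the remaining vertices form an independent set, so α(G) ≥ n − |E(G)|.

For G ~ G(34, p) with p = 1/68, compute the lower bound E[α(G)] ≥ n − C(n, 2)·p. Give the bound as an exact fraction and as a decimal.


E[|E(G)|] = C(34, 2)·p = 561 · (1/68) = 33/4.
E[α(G)] ≥ n − E[|E(G)|] = 34 − 33/4 = 103/4.
Numerically: ≈ 25.750000.
(This is only a lower bound; the true E[α(G)] may be larger.)

E[α(G)] ≥ 103/4 ≈ 25.750000.


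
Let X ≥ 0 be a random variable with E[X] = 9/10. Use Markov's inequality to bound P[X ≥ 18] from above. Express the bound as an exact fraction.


μ = E[X] = 9/10, a = 18.
Markov: P[X ≥ 18] ≤ μ/a = (9/10)/18 = 1/20.
Numerically: ≈ 0.050.
(Since a = 18 > μ = 0.900, the bound 1/20 is < 1 and informative.)

P[X ≥ 18] ≤ 1/20 ≈ 0.050.


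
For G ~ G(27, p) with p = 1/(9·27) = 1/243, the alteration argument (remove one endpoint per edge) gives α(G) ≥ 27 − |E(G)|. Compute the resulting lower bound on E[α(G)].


E[|E(G)|] = C(27, 2)·p = 351 · (1/243) = 13/9.
E[α(G)] ≥ n − E[|E(G)|] = 27 − 13/9 = 230/9.
Numerically: ≈ 25.556.
(This is only a lower bound; the true E[α(G)] may be larger.)

E[α(G)] ≥ 230/9 ≈ 25.556.


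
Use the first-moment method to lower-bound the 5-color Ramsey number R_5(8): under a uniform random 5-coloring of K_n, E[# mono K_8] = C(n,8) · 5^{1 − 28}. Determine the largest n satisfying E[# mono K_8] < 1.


We need C(n, 8) · 5^{1 − 28} < 1, i.e. C(n, 8) < 5^{28 − 1} = 7450580596923828125.
Check values of n near the boundary:
  n = 858: C(858, 8) = 7049584530256467771; 7049584530256467771 < 7450580596923828125? YES
  n = 859: C(859, 8) = 7115855595170747139; 7115855595170747139 < 7450580596923828125? YES
  n = 860: C(860, 8) = 7182671140665308145; 7182671140665308145 < 7450580596923828125? YES
  n = 861: C(861, 8) = 7250034996615275865; 7250034996615275865 < 7450580596923828125? YES
  n = 862: C(862, 8) = 7317951015318931845; 7317951015318931845 < 7450580596923828125? YES
  n = 863: C(863, 8) = 7386423071602617757; 7386423071602617757 < 7450580596923828125? YES
  n = 864: C(864, 8) = 7455455062926006708; 7455455062926006708 < 7450580596923828125? NO
  n = 865: C(865, 8) = 7525050909487743060; 7525050909487743060 < 7450580596923828125? NO
The largest n with C(n, 8) < 7450580596923828125 is n = 863 (where E[X] = 7386423071602617757/7450580596923828125 ≈ 0.9914). Hence R_5(8) > 863, i.e. R_5(8) ≥ 864.

Largest n = 863; hence R_5(8) > 863.


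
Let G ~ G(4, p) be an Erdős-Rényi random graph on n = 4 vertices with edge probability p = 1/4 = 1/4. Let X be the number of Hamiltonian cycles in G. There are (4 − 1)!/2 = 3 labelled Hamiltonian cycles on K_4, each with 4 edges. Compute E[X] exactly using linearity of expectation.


K_4 has (4 − 1)!/2 = 3 labelled Hamiltonian cycles.
For each such Hamiltonian cycle H, let X_H = 1 if all 4 edges of H are present in G. Then P[X_H = 1] = p^{4} = (1/4)^{4} = 1/256.
By linearity: E[X] = Σ_H E[X_H] = 3 · p^{4} = 3 · 1/256 = 3/256.
Numerically: E[X] ≈ 0.01172.

E[X] = 3 · (1/4)^{4} = 3/256 ≈ 0.01172.


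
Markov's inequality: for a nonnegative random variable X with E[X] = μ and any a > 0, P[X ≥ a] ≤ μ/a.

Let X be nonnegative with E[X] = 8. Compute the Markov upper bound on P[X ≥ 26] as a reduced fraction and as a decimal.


μ = E[X] = 8, a = 26.
Markov: P[X ≥ 26] ≤ μ/a = (8)/26 = 4/13.
Numerically: ≈ 0.30769.
(Since a = 26 > μ = 8.00000, the bound 4/13 is < 1 and informative.)

P[X ≥ 26] ≤ 4/13 ≈ 0.30769.


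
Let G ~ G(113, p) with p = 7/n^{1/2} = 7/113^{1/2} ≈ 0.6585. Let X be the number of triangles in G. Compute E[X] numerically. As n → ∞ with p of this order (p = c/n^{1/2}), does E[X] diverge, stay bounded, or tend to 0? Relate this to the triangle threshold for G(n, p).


Number of potential triangles: C(113, 3) = 234136.
Each occurs with probability p³ ≈ (0.6585)³ ≈ 2.855462e-01.
By linearity: E[X] = C(113, 3)·p³ ≈ 234136 · 2.855462e-01 ≈ 66856.6558.
Since α = 1/2 < 1, p = c/n^{1/2} ≫ 1/n is above the triangle threshold p ~ 1/n. Asymptotically E[X] ~ (c³/6)·n^{3(1−α)} = (7³/6)·n^{1.5} → ∞; triangles are abundant w.h.p.

E[X] ≈ 66856.6558; in regime p = Θ(1/n^{1/2}) E[X] diverges (above the triangle threshold p ~ 1/n).


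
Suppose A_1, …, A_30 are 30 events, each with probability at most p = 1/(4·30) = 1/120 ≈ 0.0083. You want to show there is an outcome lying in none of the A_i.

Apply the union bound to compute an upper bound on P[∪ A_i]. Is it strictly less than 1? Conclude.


Union bound: P[∪_{i=1}^{30} A_i] ≤ Σ_i P[A_i] ≤ 30·p = 30·(1/120) = 1/4.
Numerically: 1/4 ≈ 0.2500.
Is 1/4 < 1? YES.
Since P[∪ A_i] ≤ 1/4 < 1, the complement has P[∩ A_i^c] ≥ 1 − 1/4 = 3/4 > 0, so some outcome avoids every A_i.

30·p = 1/4 ≈ 0.2500; existence CERTIFIED by the union bound.


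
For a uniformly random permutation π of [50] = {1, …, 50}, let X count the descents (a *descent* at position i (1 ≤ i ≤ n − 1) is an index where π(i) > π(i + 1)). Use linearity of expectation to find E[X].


Write X = Σ X_I over i = 1, …, 49, with X_I the indicator of one descent.
There are 49 indicators.
For each fixed i, the pair (π(i), π(i+1)) is a uniformly random ordered pair of distinct values from {1, …, 50}; by symmetry P[π(i) > π(i+1)] = 1/2.
By linearity: E[X] = 49 · (1/2) = (50 − 1) · (1/2) = 49/2 ≈ 24.5000.

E[X] = 49/2 = 24.5000.


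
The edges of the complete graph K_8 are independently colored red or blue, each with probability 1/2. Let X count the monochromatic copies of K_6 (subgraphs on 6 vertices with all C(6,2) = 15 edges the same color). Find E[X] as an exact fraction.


Let X = Σ_S X_S over the C(8, 6) = 28 subsets S of size 6, where X_S = 1 if the K_6 on S is monochromatic.
For a fixed S, the K_6 on S has C(6, 2) = 15 edges. P[all 15 edges red] = (1/2)^15, and likewise for blue, so P[monochromatic] = 2·(1/2)^15 = 2^{1 − 15} = 1/16384.
Summing: E[X] = C(8, 6) · 2^{1 − 15} = 28 · 1/16384 = 7/4096.
Numerically: E[X] ≈ 0.002.

E[X] = C(8,6)·2^(1−C(6,2)) = 7/4096 ≈ 0.002.


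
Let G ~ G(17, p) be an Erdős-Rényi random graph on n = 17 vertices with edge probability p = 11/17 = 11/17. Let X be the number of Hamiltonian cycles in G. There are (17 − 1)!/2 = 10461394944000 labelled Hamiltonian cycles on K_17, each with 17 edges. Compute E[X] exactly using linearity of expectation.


K_17 has (17 − 1)!/2 = 10461394944000 labelled Hamiltonian cycles.
For each such Hamiltonian cycle H, let X_H = 1 if all 17 edges of H are present in G. Then P[X_H = 1] = p^{17} = (11/17)^{17} = 505447028499293771/827240261886336764177.
Summing the indicators: E[X] = Σ_H E[X_H] = 10461394944000 · p^{17} = 10461394944000 · 505447028499293771/827240261886336764177 = 5287680988402335763510093824000/827240261886336764177.
Numerically: E[X] ≈ 6.39195e+09.

E[X] = 10461394944000 · (11/17)^{17} = 5287680988402335763510093824000/827240261886336764177 ≈ 6.39195e+09.


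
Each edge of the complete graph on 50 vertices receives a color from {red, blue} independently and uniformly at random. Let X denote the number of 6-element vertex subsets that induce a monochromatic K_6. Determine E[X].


Let X = Σ_S X_S over the C(50, 6) = 15890700 subsets S of size 6, where X_S = 1 if the K_6 on S is monochromatic.
For a fixed S, the K_6 on S has C(6, 2) = 15 edges. P[all 15 edges red] = (1/2)^15, and likewise for blue, so P[monochromatic] = 2·(1/2)^15 = 2^{1 − 15} = 1/16384.
Summing: E[X] = C(50, 6) · 2^{1 − 15} = 15890700 · 1/16384 = 3972675/4096.
Numerically: E[X] ≈ 969.89136.

E[X] = C(50,6)·2^(1−C(6,2)) = 3972675/4096 ≈ 969.89136.


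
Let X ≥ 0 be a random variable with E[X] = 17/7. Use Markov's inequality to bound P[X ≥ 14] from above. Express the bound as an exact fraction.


μ = E[X] = 17/7, a = 14.
Markov: P[X ≥ 14] ≤ μ/a = (17/7)/14 = 17/98.
Numerically: ≈ 0.173.
(Since a = 14 > μ = 2.429, the bound 17/98 is < 1 and informative.)

P[X ≥ 14] ≤ 17/98 ≈ 0.173.


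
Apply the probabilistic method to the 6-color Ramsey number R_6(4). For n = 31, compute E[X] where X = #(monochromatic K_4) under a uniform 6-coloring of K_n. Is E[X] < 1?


E[X] = C(31, 4) · 6^{1 − 6} = 31465 · 6^{−5} = 31465/7776.
As a reduced fraction: E[X] = 31465/7776 ≈ 4.046425.
Is E[X] < 1? NO.
Since E[X] ≥ 1, the first-moment bound is inconclusive at n = 31; it does NOT by itself certify R_6(4) > 31.

E[X] = 31465/7776 ≈ 4.046425; E[X] ≥ 1; first-moment method inconclusive here.


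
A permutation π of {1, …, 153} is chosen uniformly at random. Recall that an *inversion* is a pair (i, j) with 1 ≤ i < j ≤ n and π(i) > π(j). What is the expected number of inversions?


Write X = Σ X_I over the C(153, 2) = 11628 pairs i < j, with X_I the indicator of one inversion.
There are 11628 indicators.
For each fixed pair i < j, the values π(i) and π(j) are two distinct elements of {1, …, 153} in uniformly random order; by symmetry P[π(i) > π(j)] = 1/2.
By linearity: E[X] = 11628 · (1/2) = C(153, 2) · (1/2) = 11628/2 = 5814 ≈ 5814.000.

E[X] = 5814 = 5814.000.


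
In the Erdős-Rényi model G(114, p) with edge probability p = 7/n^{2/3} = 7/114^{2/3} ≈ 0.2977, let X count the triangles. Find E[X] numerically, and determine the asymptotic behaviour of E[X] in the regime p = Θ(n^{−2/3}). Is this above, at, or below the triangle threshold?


Number of potential triangles: C(114, 3) = 240464.
Each occurs with probability p³ ≈ (0.2977)³ ≈ 2.639274e-02.
By linearity: E[X] = C(114, 3)·p³ ≈ 240464 · 2.639274e-02 ≈ 6346.5029.
Since α = 2/3 < 1, p = c/n^{2/3} ≫ 1/n is above the triangle threshold p ~ 1/n. Asymptotically E[X] ~ (c³/6)·n^{3(1−α)} = (7³/6)·n^{1} → ∞; triangles are abundant w.h.p.

E[X] ≈ 6346.5029; in regime p = Θ(1/n^{2/3}) E[X] diverges (above the triangle threshold p ~ 1/n).


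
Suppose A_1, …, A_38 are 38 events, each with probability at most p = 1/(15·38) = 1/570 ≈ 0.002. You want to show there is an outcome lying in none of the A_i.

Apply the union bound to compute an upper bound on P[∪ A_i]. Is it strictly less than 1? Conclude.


Union bound: P[∪_{i=1}^{38} A_i] ≤ Σ_i P[A_i] ≤ 38·p = 38·(1/570) = 1/15.
Numerically: 1/15 ≈ 0.067.
Is 1/15 < 1? YES.
Since P[∪ A_i] ≤ 1/15 < 1, the complement has P[∩ A_i^c] ≥ 1 − 1/15 = 14/15 > 0, so some outcome avoids every A_i.

38·p = 1/15 ≈ 0.067; existence CERTIFIED by the union bound.


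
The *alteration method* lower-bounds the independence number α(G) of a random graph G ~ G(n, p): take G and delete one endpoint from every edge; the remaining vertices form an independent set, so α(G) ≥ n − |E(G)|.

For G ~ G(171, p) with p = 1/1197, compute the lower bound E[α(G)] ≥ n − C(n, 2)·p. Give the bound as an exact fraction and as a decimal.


E[|E(G)|] = C(171, 2)·p = 14535 · (1/1197) = 85/7.
E[α(G)] ≥ n − E[|E(G)|] = 171 − 85/7 = 1112/7.
Numerically: ≈ 158.857.
(This is only a lower bound; the true E[α(G)] may be larger.)

E[α(G)] ≥ 1112/7 ≈ 158.857.


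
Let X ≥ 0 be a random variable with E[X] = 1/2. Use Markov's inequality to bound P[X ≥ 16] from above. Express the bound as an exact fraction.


μ = E[X] = 1/2, a = 16.
Markov: P[X ≥ 16] ≤ μ/a = (1/2)/16 = 1/32.
Numerically: ≈ 0.03125.
(Since a = 16 > μ = 0.50000, the bound 1/32 is < 1 and informative.)

P[X ≥ 16] ≤ 1/32 ≈ 0.03125.


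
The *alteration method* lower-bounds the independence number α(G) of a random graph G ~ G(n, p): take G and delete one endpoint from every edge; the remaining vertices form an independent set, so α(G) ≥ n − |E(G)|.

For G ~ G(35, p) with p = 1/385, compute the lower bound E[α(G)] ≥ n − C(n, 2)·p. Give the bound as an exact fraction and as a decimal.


E[|E(G)|] = C(35, 2)·p = 595 · (1/385) = 17/11.
E[α(G)] ≥ n − E[|E(G)|] = 35 − 17/11 = 368/11.
Numerically: ≈ 33.4545.
(This is only a lower bound; the true E[α(G)] may be larger.)

E[α(G)] ≥ 368/11 ≈ 33.4545.


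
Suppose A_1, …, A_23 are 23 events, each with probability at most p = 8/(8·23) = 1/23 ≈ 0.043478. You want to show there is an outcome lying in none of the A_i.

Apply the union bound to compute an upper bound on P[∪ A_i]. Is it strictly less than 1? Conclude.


Union bound: P[∪_{i=1}^{23} A_i] ≤ Σ_i P[A_i] ≤ 23·p = 23·(1/23) = 1.
Numerically: 1 ≈ 1.000000.
Is 1 < 1? NO.
Since the bound 1 is ≥ 1, the union bound is uninformative here; it does NOT by itself certify existence.

23·p = 1 ≈ 1.000000; existence NOT certified by the union bound.


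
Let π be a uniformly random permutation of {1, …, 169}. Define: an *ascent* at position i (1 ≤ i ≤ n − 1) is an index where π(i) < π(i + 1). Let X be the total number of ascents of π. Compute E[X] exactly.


Write X = Σ X_I over i = 1, …, 168, with X_I the indicator of one ascent.
There are 168 indicators.
For each fixed i, the pair (π(i), π(i+1)) is a uniformly random ordered pair of distinct values from {1, …, 169}; by symmetry P[π(i) < π(i+1)] = 1/2.
By linearity: E[X] = 168 · (1/2) = (169 − 1) · (1/2) = 84 ≈ 84.00000.

E[X] = 84 = 84.00000.


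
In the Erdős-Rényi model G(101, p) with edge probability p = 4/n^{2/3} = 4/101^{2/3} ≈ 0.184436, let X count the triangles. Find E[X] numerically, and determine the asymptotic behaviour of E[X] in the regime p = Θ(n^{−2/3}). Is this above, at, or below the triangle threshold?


Number of potential triangles: C(101, 3) = 166650.
Each occurs with probability p³ ≈ (0.184436)³ ≈ 6.27389472e-03.
By linearity: E[X] = C(101, 3)·p³ ≈ 166650 · 6.27389472e-03 ≈ 1045.544554.
Since α = 2/3 < 1, p = c/n^{2/3} ≫ 1/n is above the triangle threshold p ~ 1/n. Asymptotically E[X] ~ (c³/6)·n^{3(1−α)} = (4³/6)·n^{1} → ∞; triangles are abundant w.h.p.

E[X] ≈ 1045.544554; in regime p = Θ(1/n^{2/3}) E[X] diverges (above the triangle threshold p ~ 1/n).


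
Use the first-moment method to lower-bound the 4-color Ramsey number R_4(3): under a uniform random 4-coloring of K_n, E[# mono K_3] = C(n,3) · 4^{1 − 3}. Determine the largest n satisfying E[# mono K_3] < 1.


We need C(n, 3) · 4^{1 − 3} < 1, i.e. C(n, 3) < 4^{3 − 1} = 16.
Check values of n near the boundary:
  n = 3: C(3, 3) = 1; 1 < 16? YES
  n = 4: C(4, 3) = 4; 4 < 16? YES
  n = 5: C(5, 3) = 10; 10 < 16? YES
  n = 6: C(6, 3) = 20; 20 < 16? NO
  n = 7: C(7, 3) = 35; 35 < 16? NO
  n = 8: C(8, 3) = 56; 56 < 16? NO
The largest n with C(n, 3) < 16 is n = 5 (where E[X] = 5/8 ≈ 0.6250). Hence R_4(3) > 5, i.e. R_4(3) ≥ 6.

Largest n = 5; hence R_4(3) > 5.


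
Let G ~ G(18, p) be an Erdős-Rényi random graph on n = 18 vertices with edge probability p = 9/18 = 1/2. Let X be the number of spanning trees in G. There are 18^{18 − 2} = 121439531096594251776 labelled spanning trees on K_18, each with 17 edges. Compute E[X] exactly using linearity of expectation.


K_18 has 18^{18 − 2} = 121439531096594251776 labelled spanning trees.
For each such spanning tree H, let X_H = 1 if all 17 edges of H are present in G. Then P[X_H = 1] = p^{17} = (1/2)^{17} = 1/131072.
By linearity: E[X] = Σ_H E[X_H] = 121439531096594251776 · p^{17} = 121439531096594251776 · 1/131072 = 1853020188851841/2.
Numerically: E[X] ≈ 9.27e+14.

E[X] = 121439531096594251776 · (1/2)^{17} = 1853020188851841/2 ≈ 9.27e+14.


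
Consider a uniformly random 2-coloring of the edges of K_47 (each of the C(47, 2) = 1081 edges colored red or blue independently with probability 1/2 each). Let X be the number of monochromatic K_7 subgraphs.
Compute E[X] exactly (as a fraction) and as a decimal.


Let X = Σ_S X_S over the C(47, 7) = 62891499 subsets S of size 7, where X_S = 1 if the K_7 on S is monochromatic.
For a fixed S, the K_7 on S has C(7, 2) = 21 edges. P[all 21 edges red] = (1/2)^21, and likewise for blue, so P[monochromatic] = 2·(1/2)^21 = 2^{1 − 21} = 1/1048576.
By linearity of expectation: E[X] = C(47, 7) · 2^{1 − 21} = 62891499 · 1/1048576 = 62891499/1048576.
Numerically: E[X] ≈ 59.978007.

E[X] = C(47,7)·2^(1−C(7,2)) = 62891499/1048576 ≈ 59.978007.


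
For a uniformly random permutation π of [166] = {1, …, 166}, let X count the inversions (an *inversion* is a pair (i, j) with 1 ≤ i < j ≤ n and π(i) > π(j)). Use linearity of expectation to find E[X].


Write X = Σ X_I over the C(166, 2) = 13695 pairs i < j, with X_I the indicator of one inversion.
There are 13695 indicators.
For each fixed pair i < j, the values π(i) and π(j) are two distinct elements of {1, …, 166} in uniformly random order; by symmetry P[π(i) > π(j)] = 1/2.
By linearity: E[X] = 13695 · (1/2) = C(166, 2) · (1/2) = 13695/2 = 13695/2 ≈ 6847.500000.

E[X] = 13695/2 = 6847.500000.


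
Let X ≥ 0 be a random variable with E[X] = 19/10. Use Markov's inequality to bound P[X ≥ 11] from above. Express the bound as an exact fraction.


μ = E[X] = 19/10, a = 11.
Markov: P[X ≥ 11] ≤ μ/a = (19/10)/11 = 19/110.
Numerically: ≈ 0.173.
(Since a = 11 > μ = 1.900, the bound 19/110 is < 1 and informative.)

P[X ≥ 11] ≤ 19/110 ≈ 0.173.


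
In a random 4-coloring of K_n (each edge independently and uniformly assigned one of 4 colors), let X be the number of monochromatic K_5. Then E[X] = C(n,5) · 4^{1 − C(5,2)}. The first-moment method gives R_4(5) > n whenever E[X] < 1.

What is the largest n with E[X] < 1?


We need C(n, 5) · 4^{1 − 10} < 1, i.e. C(n, 5) < 4^{10 − 1} = 262144.
Check values of n near the boundary:
  n = 30: C(30, 5) = 142506; 142506 < 262144? YES
  n = 31: C(31, 5) = 169911; 169911 < 262144? YES
  n = 32: C(32, 5) = 201376; 201376 < 262144? YES
  n = 33: C(33, 5) = 237336; 237336 < 262144? YES
  n = 34: C(34, 5) = 278256; 278256 < 262144? NO
  n = 35: C(35, 5) = 324632; 324632 < 262144? NO
The largest n with C(n, 5) < 262144 is n = 33 (where E[X] = 29667/32768 ≈ 0.9053650). Hence R_4(5) > 33, i.e. R_4(5) ≥ 34.

Largest n = 33; hence R_4(5) > 33.


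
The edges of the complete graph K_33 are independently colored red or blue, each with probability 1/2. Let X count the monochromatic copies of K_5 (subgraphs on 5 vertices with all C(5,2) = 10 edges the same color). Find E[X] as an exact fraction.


Let X = Σ_S X_S over the C(33, 5) = 237336 subsets S of size 5, where X_S = 1 if the K_5 on S is monochromatic.
For a fixed S, the K_5 on S has C(5, 2) = 10 edges. P[all 10 edges red] = (1/2)^10, and likewise for blue, so P[monochromatic] = 2·(1/2)^10 = 2^{1 − 10} = 1/512.
By linearity: E[X] = C(33, 5) · 2^{1 − 10} = 237336 · 1/512 = 29667/64.
Numerically: E[X] ≈ 463.547.

E[X] = C(33,5)·2^(1−C(5,2)) = 29667/64 ≈ 463.547.


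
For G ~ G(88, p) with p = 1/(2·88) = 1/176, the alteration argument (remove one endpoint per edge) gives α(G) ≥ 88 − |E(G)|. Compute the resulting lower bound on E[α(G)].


E[|E(G)|] = C(88, 2)·p = 3828 · (1/176) = 87/4.
E[α(G)] ≥ n − E[|E(G)|] = 88 − 87/4 = 265/4.
Numerically: ≈ 66.25000.
(This is only a lower bound; the true E[α(G)] may be larger.)

E[α(G)] ≥ 265/4 ≈ 66.25000.


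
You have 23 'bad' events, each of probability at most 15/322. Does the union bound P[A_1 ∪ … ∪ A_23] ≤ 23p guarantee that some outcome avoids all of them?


Union bound: P[∪_{i=1}^{23} A_i] ≤ Σ_i P[A_i] ≤ 23·p = 23·(15/322) = 15/14.
Numerically: 15/14 ≈ 1.071.
Is 15/14 < 1? NO.
Since the bound 15/14 is ≥ 1, the union bound is uninformative here; it does NOT by itself certify existence.

23·p = 15/14 ≈ 1.071; existence NOT certified by the union bound.


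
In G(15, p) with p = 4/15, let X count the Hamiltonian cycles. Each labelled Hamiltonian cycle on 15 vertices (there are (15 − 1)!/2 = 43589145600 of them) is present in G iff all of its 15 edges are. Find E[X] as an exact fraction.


K_15 has (15 − 1)!/2 = 43589145600 labelled Hamiltonian cycles.
For each such Hamiltonian cycle H, let X_H = 1 if all 15 edges of H are present in G. Then P[X_H = 1] = p^{15} = (4/15)^{15} = 1073741824/437893890380859375.
Summing the indicators: E[X] = Σ_H E[X_H] = 43589145600 · p^{15} = 43589145600 · 1073741824/437893890380859375 = 7704277975826432/72081298828125.
Numerically: E[X] ≈ 107.

E[X] = 43589145600 · (4/15)^{15} = 7704277975826432/72081298828125 ≈ 107.


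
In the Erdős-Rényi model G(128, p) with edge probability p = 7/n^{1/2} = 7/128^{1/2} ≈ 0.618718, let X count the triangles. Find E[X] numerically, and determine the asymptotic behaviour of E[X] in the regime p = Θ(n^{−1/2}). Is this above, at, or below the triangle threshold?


Number of potential triangles: C(128, 3) = 341376.
Each occurs with probability p³ ≈ (0.618718)³ ≈ 2.36853150e-01.
By linearity: E[X] = C(128, 3)·p³ ≈ 341376 · 2.36853150e-01 ≈ 80855.981050.
Since α = 1/2 < 1, p = c/n^{1/2} ≫ 1/n is above the triangle threshold p ~ 1/n. Asymptotically E[X] ~ (c³/6)·n^{3(1−α)} = (7³/6)·n^{1.5} → ∞; triangles are abundant w.h.p.

E[X] ≈ 80855.981050; in regime p = Θ(1/n^{1/2}) E[X] diverges (above the triangle threshold p ~ 1/n).


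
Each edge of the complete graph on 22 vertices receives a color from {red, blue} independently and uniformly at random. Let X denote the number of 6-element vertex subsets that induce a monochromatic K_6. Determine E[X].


Let X = Σ_S X_S over the C(22, 6) = 74613 subsets S of size 6, where X_S = 1 if the K_6 on S is monochromatic.
For a fixed S, the K_6 on S has C(6, 2) = 15 edges. P[all 15 edges red] = (1/2)^15, and likewise for blue, so P[monochromatic] = 2·(1/2)^15 = 2^{1 − 15} = 1/16384.
By linearity of expectation: E[X] = C(22, 6) · 2^{1 − 15} = 74613 · 1/16384 = 74613/16384.
Numerically: E[X] ≈ 4.554016.

E[X] = C(22,6)·2^(1−C(6,2)) = 74613/16384 ≈ 4.554016.


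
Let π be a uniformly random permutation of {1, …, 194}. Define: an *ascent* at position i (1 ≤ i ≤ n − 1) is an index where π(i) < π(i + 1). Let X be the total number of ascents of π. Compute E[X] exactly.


Write X = Σ X_I over i = 1, …, 193, with X_I the indicator of one ascent.
There are 193 indicators.
For each fixed i, the pair (π(i), π(i+1)) is a uniformly random ordered pair of distinct values from {1, …, 194}; by symmetry P[π(i) < π(i+1)] = 1/2.
By linearity: E[X] = 193 · (1/2) = (194 − 1) · (1/2) = 193/2 ≈ 96.500.

E[X] = 193/2 = 96.500.


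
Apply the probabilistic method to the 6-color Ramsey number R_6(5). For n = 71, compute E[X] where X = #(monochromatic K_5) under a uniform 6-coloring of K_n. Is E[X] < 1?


E[X] = C(71, 5) · 6^{1 − 10} = 13019909 · 6^{−9} = 13019909/10077696.
As a reduced fraction: E[X] = 13019909/10077696 ≈ 1.29195.
Is E[X] < 1? NO.
Since E[X] ≥ 1, the first-moment bound is inconclusive at n = 71; it does NOT by itself certify R_6(5) > 71.

E[X] = 13019909/10077696 ≈ 1.29195; E[X] ≥ 1; first-moment method inconclusive here.


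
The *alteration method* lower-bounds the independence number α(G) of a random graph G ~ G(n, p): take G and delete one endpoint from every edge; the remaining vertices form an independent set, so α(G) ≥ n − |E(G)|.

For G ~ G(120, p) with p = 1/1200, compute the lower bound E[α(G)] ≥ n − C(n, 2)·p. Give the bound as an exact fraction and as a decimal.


E[|E(G)|] = C(120, 2)·p = 7140 · (1/1200) = 119/20.
E[α(G)] ≥ n − E[|E(G)|] = 120 − 119/20 = 2281/20.
Numerically: ≈ 114.0500.
(This is only a lower bound; the true E[α(G)] may be larger.)

E[α(G)] ≥ 2281/20 ≈ 114.0500.


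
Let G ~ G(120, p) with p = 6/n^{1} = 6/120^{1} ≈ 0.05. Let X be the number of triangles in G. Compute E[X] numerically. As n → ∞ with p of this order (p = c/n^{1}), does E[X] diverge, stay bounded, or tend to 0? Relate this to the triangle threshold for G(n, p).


Number of potential triangles: C(120, 3) = 280840.
Each occurs with probability p³ ≈ (0.05)³ ≈ 1.2500000e-04.
By linearity: E[X] = C(120, 3)·p³ ≈ 280840 · 1.2500000e-04 ≈ 35.10500.
Here α = 1, so p = 6/n is exactly at the triangle threshold p ~ 1/n. Asymptotically E[X] → c³/6 = 6³/6 = 36 ≈ 36.00000, a bounded constant. In this regime the triangle count is asymptotically Poisson(c³/6).

E[X] ≈ 35.10500; in regime p = Θ(1/n^{1}) E[X] stays bounded (at the triangle threshold p ~ 1/n).


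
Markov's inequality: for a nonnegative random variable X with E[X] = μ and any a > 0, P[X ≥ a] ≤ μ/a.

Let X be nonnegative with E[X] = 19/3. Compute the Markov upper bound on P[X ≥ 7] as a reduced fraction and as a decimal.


μ = E[X] = 19/3, a = 7.
Markov: P[X ≥ 7] ≤ μ/a = (19/3)/7 = 19/21.
Numerically: ≈ 0.90476.
(Since a = 7 > μ = 6.33333, the bound 19/21 is < 1 and informative.)

P[X ≥ 7] ≤ 19/21 ≈ 0.90476.


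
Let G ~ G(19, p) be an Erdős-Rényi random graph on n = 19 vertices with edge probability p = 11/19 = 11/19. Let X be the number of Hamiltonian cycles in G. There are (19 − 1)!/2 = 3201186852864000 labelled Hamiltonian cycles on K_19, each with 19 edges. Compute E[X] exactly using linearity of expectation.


K_19 has (19 − 1)!/2 = 3201186852864000 labelled Hamiltonian cycles.
For each such Hamiltonian cycle H, let X_H = 1 if all 19 edges of H are present in G. Then P[X_H = 1] = p^{19} = (11/19)^{19} = 61159090448414546291/1978419655660313589123979.
By linearity: E[X] = Σ_H E[X_H] = 3201186852864000 · p^{19} = 3201186852864000 · 61159090448414546291/1978419655660313589123979 = 195781676276584883979724733927424000/1978419655660313589123979.
Numerically: E[X] ≈ 9.896e+10.

E[X] = 3201186852864000 · (11/19)^{19} = 195781676276584883979724733927424000/1978419655660313589123979 ≈ 9.896e+10.


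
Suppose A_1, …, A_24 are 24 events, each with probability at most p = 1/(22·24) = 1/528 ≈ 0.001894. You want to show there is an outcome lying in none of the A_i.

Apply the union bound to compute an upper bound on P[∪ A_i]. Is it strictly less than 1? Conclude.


Union bound: P[∪_{i=1}^{24} A_i] ≤ Σ_i P[A_i] ≤ 24·p = 24·(1/528) = 1/22.
Numerically: 1/22 ≈ 0.045455.
Is 1/22 < 1? YES.
Since P[∪ A_i] ≤ 1/22 < 1, the complement has P[∩ A_i^c] ≥ 1 − 1/22 = 21/22 > 0, so some outcome avoids every A_i.

24·p = 1/22 ≈ 0.045455; existence CERTIFIED by the union bound.


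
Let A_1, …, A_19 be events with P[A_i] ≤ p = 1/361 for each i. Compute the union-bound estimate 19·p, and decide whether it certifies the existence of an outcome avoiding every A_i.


Union bound: P[∪_{i=1}^{19} A_i] ≤ Σ_i P[A_i] ≤ 19·p = 19·(1/361) = 1/19.
Numerically: 1/19 ≈ 0.0526316.
Is 1/19 < 1? YES.
Since P[∪ A_i] ≤ 1/19 < 1, the complement has P[∩ A_i^c] ≥ 1 − 1/19 = 18/19 > 0, so some outcome avoids every A_i.

19·p = 1/19 ≈ 0.0526316; existence CERTIFIED by the union bound.


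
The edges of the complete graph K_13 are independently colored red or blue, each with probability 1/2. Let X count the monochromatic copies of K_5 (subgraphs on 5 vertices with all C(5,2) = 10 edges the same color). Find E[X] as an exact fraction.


Let X = Σ_S X_S over the C(13, 5) = 1287 subsets S of size 5, where X_S = 1 if the K_5 on S is monochromatic.
For a fixed S, the K_5 on S has C(5, 2) = 10 edges. P[all 10 edges red] = (1/2)^10, and likewise for blue, so P[monochromatic] = 2·(1/2)^10 = 2^{1 − 10} = 1/512.
By linearity: E[X] = C(13, 5) · 2^{1 − 10} = 1287 · 1/512 = 1287/512.
Numerically: E[X] ≈ 2.514.

E[X] = C(13,5)·2^(1−C(5,2)) = 1287/512 ≈ 2.514.


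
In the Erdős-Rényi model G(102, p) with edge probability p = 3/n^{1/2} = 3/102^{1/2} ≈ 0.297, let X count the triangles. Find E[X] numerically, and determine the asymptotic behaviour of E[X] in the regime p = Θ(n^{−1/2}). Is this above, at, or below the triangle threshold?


Number of potential triangles: C(102, 3) = 171700.
Each occurs with probability p³ ≈ (0.297)³ ≈ 2.620979e-02.
By linearity: E[X] = C(102, 3)·p³ ≈ 171700 · 2.620979e-02 ≈ 4500.2206.
Since α = 1/2 < 1, p = c/n^{1/2} ≫ 1/n is above the triangle threshold p ~ 1/n. Asymptotically E[X] ~ (c³/6)·n^{3(1−α)} = (3³/6)·n^{1.5} → ∞; triangles are abundant w.h.p.

E[X] ≈ 4500.2206; in regime p = Θ(1/n^{1/2}) E[X] diverges (above the triangle threshold p ~ 1/n).


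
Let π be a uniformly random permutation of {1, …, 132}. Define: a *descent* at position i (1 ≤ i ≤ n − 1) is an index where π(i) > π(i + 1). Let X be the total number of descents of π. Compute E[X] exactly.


Write X = Σ X_I over i = 1, …, 131, with X_I the indicator of one descent.
There are 131 indicators.
For each fixed i, the pair (π(i), π(i+1)) is a uniformly random ordered pair of distinct values from {1, …, 132}; by symmetry P[π(i) > π(i+1)] = 1/2.
By linearity: E[X] = 131 · (1/2) = (132 − 1) · (1/2) = 131/2 ≈ 65.500000.

E[X] = 131/2 = 65.500000.


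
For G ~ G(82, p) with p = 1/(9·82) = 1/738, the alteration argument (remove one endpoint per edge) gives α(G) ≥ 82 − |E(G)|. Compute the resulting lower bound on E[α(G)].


E[|E(G)|] = C(82, 2)·p = 3321 · (1/738) = 9/2.
E[α(G)] ≥ n − E[|E(G)|] = 82 − 9/2 = 155/2.
Numerically: ≈ 77.50000.
(This is only a lower bound; the true E[α(G)] may be larger.)

E[α(G)] ≥ 155/2 ≈ 77.50000.


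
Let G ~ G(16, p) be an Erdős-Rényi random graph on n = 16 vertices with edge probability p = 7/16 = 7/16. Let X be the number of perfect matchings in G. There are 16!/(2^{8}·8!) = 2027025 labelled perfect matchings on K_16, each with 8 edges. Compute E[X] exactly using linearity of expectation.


K_16 has 16!/(2^{8}·8!) = 2027025 labelled perfect matchings.
For each such perfect matching H, let X_H = 1 if all 8 edges of H are present in G. Then P[X_H = 1] = p^{8} = (7/16)^{8} = 5764801/4294967296.
By linearity: E[X] = Σ_H E[X_H] = 2027025 · p^{8} = 2027025 · 5764801/4294967296 = 11685395747025/4294967296.
Numerically: E[X] ≈ 2720.7.

E[X] = 2027025 · (7/16)^{8} = 11685395747025/4294967296 ≈ 2720.7.


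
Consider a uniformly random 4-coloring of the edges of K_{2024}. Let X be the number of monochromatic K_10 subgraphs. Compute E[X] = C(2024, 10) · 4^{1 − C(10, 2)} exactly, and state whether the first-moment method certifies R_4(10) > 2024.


E[X] = C(2024, 10) · 4^{1 − 45} = 310936101848269937576192656 · 4^{−44} = 310936101848269937576192656/309485009821345068724781056.
As a reduced fraction: E[X] = 19433506365516871098512041/19342813113834066795298816 ≈ 1.005.
Is E[X] < 1? NO.
Since E[X] ≥ 1, the first-moment bound is inconclusive at n = 2024; it does NOT by itself certify R_4(10) > 2024.

E[X] = 19433506365516871098512041/19342813113834066795298816 ≈ 1.005; E[X] ≥ 1; first-moment method inconclusive here.
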